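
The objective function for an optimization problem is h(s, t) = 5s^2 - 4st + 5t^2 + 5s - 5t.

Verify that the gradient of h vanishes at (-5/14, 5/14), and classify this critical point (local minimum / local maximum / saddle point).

∇h = (10s - 4t + 5, -4s + 10t - 5); substituting (-5/14, 5/14) gives ∇h = (0, 0), so (-5/14, 5/14) is indeed a critical point.
The Hessian of h is constant: H = [[10, -4], [-4, 10]].
det(H) = 10·10 − (-4)² = 84.
det(H) > 0 and tr(H) = 20 > 0, so H is positive definite and the point is a local minimum.

local minimum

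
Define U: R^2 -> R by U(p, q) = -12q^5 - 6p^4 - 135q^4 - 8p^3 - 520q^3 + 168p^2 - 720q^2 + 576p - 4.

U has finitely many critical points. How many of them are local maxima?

4

U separates as a function of p plus a function of q, so ∇U=0 decouples.
∂U/∂p = -24(p - 4)(p + 2)(p + 3) = 0 at p ∈ {-3, -2, 4}; ∂U/∂q = -60q(q + 2)(q + 3)(q + 4) = 0 at q ∈ {-4, -3, -2, 0}.
The Hessian is diagonal: diag(U_pp, U_qq). Second derivatives: U_pp(-3)=-168, U_pp(-2)=144, U_pp(4)=-1008; U_qq(-4)=480, U_qq(-3)=-180, U_qq(-2)=240, U_qq(0)=-1440.
Local maxima occur where both diagonal entries negative: (-3, -3), (-3, 0), (4, -3), (4, 0). Count: 4.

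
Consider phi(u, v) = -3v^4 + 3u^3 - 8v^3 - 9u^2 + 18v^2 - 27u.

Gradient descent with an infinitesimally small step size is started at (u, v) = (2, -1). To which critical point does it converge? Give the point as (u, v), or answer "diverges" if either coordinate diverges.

(3, 0)

phi is separable, so gradient descent decouples: u follows -∂phi/∂u, v follows -∂phi/∂v.
∂phi/∂u = 9(u - 3)(u + 1); at u=2 this is -27, so u increases.
∂phi/∂v = -12v(v - 1)(v + 3); at v=-1 this is -48, so v increases.
u converges to its nearest critical value 3 (a local min of the u-part); v converges to 0. The iterate converges to (3, 0).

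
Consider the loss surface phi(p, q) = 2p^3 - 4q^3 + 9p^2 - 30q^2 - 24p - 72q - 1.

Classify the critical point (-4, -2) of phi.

The mixed partial ∂²phi/∂p∂q is 0, so the Hessian at any point is diag(phi_pp, phi_qq) = diag(6(2p + 3), -12(2q + 5)).
At (-4, -2): H = diag(-30, -12).
Both eigenvalues are negative, so H is negative definite: a local maximum.

local maximum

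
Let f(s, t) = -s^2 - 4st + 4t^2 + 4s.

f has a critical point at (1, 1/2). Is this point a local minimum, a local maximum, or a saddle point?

The Hessian of f is constant: H = [[-2, -4], [-4, 8]].
det(H) = (-2)·8 − (-4)² = -32.
Since det(H) < 0, H is indefinite and the critical point is a saddle point.

saddle point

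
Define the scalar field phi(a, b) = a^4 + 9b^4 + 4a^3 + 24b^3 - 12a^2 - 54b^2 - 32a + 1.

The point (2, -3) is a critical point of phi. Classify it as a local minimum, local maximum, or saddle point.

local minimum

The mixed partial ∂²phi/∂a∂b is 0, so the Hessian at any point is diag(phi_aa, phi_bb) = diag(12(a^2 + 2a - 2), 36(3b^2 + 4b - 3)).
At (2, -3): H = diag(72, 432).
Both eigenvalues are positive, so H is positive definite: a local minimum.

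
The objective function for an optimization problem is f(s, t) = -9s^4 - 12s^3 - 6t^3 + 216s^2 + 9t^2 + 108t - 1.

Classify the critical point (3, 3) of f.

local maximum

The mixed partial ∂²f/∂s∂t is 0, so the Hessian at any point is diag(f_ss, f_tt) = diag(36(-3s^2 - 2s + 12), 18(-2t + 1)).
At (3, 3): H = diag(-756, -90).
Both eigenvalues are negative, so H is negative definite: a local maximum.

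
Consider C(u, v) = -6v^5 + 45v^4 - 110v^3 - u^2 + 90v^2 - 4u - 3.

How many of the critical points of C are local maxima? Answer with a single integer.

C separates as a function of u plus a function of v, so ∇C=0 decouples.
∂C/∂u = -2(u + 2) = 0 at u ∈ {-2}; ∂C/∂v = -30v(v - 3)(v - 2)(v - 1) = 0 at v ∈ {0, 1, 2, 3}.
The Hessian is diagonal: diag(C_uu, C_vv). Second derivatives: C_uu(-2)=-2; C_vv(0)=180, C_vv(1)=-60, C_vv(2)=60, C_vv(3)=-180.
Local maxima occur where both diagonal entries negative: (-2, 1), (-2, 3). Count: 2.

2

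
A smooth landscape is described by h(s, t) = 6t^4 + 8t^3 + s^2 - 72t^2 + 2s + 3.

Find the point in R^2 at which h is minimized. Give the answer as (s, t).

h(s,t) separates as P(s) + Q(t) + 3, so its minimum is min P + min Q + 3.
P'(s) = 2s + 2 vanishes at s ∈ {-1}; Q'(t) = 24t(t - 2)(t + 3) vanishes at t ∈ {-3, 0, 2}.
Local minima of P (where P''>0): P(-1)=-1. Local minima of Q: Q(-3)=-378, Q(2)=-128.
So the global minimum of h is P(-1) + Q(-3) + 3 = -1 − 378 + 3 = -376, attained at (-1, -3).

(-1, -3)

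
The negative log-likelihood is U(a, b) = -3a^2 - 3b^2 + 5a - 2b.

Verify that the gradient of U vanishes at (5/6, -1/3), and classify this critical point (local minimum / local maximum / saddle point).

local maximum

∇U = (-6a + 5, -6b - 2); substituting (5/6, -1/3) gives ∇U = (0, 0), so (5/6, -1/3) is indeed a critical point.
The Hessian of U is constant: H = [[-6, 0], [0, -6]].
det(H) = (-6)·(-6) − 0² = 36.
det(H) > 0 and tr(H) = -12 < 0, so H is negative definite and the point is a local maximum.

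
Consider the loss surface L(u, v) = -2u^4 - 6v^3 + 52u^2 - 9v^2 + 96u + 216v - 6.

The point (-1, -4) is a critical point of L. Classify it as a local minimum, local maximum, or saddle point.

local minimum

The mixed partial ∂²L/∂u∂v is 0, so the Hessian at any point is diag(L_uu, L_vv) = diag(8(-3u^2 + 13), -18(2v + 1)).
At (-1, -4): H = diag(80, 126).
Both eigenvalues are positive, so H is positive definite: a local minimum.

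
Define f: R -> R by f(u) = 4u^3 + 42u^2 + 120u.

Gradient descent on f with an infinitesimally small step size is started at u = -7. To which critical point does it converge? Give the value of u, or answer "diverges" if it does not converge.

diverges

f'(u) = 12(u + 2)(u + 5), so f'(-7) = 120.
Gradient descent moves in the -f' direction, i.e. u is decreasing.
There is no critical point below u=-7, and f' keeps the same sign, so the iterate runs off to −∞.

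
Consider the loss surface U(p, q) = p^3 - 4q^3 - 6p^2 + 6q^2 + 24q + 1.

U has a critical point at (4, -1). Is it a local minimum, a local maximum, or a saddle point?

The mixed partial ∂²U/∂p∂q is 0, so the Hessian at any point is diag(U_pp, U_qq) = diag(6(p - 2), 12(-2q + 1)).
At (4, -1): H = diag(12, 36).
Both eigenvalues are positive, so H is positive definite: a local minimum.

local minimum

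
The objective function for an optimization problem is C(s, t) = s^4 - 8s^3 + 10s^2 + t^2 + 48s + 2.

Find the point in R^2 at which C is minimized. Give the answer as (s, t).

(-1, 0)

C(s,t) separates as P(s) + Q(t) + 2, so its minimum is min P + min Q + 2.
P'(s) = 4(s - 4)(s - 3)(s + 1) vanishes at s ∈ {-1, 3, 4}; Q'(t) = 2t vanishes at t ∈ {0}.
Local minima of P (where P''>0): P(-1)=-29, P(4)=96. Local minima of Q: Q(0)=0.
So the global minimum of C is P(-1) + Q(0) + 2 = -29 + 0 + 2 = -27, attained at (-1, 0).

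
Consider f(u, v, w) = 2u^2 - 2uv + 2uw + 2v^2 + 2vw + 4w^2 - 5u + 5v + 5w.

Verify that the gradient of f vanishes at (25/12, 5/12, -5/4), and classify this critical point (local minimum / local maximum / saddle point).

∇f = (4u - 2v + 2w - 5, -2u + 4v + 2w + 5, 2u + 2v + 8w + 5); substituting (25/12, 5/12, -5/4) gives ∇f = (0, 0, 0), so (25/12, 5/12, -5/4) is indeed a critical point.
The Hessian is constant: H = [[4, -2, 2], [-2, 4, 2], [2, 2, 8]].
Leading principal minors: Δ₁ = 4, Δ₂ = 12, Δ₃ = 48.
All leading minors are positive, so H is positive definite: a local minimum.

local minimum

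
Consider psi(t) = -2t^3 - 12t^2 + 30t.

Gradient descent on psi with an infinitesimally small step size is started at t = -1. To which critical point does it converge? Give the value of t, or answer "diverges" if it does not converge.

-5

psi'(t) = -6(t - 1)(t + 5), so psi'(-1) = 48.
Gradient descent moves in the -psi' direction, i.e. t is decreasing.
The nearest critical point in that direction is t = -5, where psi'' = 36 > 0 (a local minimum). The iterate converges there.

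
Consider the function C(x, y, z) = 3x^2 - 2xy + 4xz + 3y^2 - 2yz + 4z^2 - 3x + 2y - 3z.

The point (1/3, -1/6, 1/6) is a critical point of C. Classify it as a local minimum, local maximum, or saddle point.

The Hessian is constant: H = [[6, -2, 4], [-2, 6, -2], [4, -2, 8]].
Leading principal minors: Δ₁ = 6, Δ₂ = 32, Δ₃ = 168.
All leading minors are positive, so H is positive definite: a local minimum.

local minimum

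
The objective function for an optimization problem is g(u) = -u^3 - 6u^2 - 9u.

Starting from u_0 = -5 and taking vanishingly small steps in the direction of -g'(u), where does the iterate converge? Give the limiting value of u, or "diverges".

-3

g'(u) = -3(u + 1)(u + 3), so g'(-5) = -24.
Gradient descent moves in the -g' direction, i.e. u is increasing.
The nearest critical point in that direction is u = -3, where g'' = 6 > 0 (a local minimum). The iterate converges there.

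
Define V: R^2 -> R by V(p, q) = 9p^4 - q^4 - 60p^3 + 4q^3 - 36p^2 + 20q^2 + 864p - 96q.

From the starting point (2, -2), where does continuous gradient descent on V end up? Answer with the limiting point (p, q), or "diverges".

(-2, 2)

V is separable, so gradient descent decouples: p follows -∂V/∂p, q follows -∂V/∂q.
∂V/∂p = 36(p - 4)(p - 3)(p + 2); at p=2 this is 288, so p decreases.
∂V/∂q = -4(q - 4)(q - 2)(q + 3); at q=-2 this is -96, so q increases.
p converges to its nearest critical value -2 (a local min of the p-part); q converges to 2. The iterate converges to (-2, 2).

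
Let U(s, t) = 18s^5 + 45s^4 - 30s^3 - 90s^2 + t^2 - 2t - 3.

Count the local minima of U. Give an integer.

U separates as a function of s plus a function of t, so ∇U=0 decouples.
∂U/∂s = 90s(s - 1)(s + 1)(s + 2) = 0 at s ∈ {-2, -1, 0, 1}; ∂U/∂t = 2(t - 1) = 0 at t ∈ {1}.
The Hessian is diagonal: diag(U_ss, U_tt). Second derivatives: U_ss(-2)=-540, U_ss(-1)=180, U_ss(0)=-180, U_ss(1)=540; U_tt(1)=2.
Local minima occur where both diagonal entries positive: (-1, 1), (1, 1). Count: 2.

2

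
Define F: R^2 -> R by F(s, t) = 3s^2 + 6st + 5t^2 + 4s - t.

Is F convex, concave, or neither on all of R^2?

convex

F is quadratic, so its Hessian is the constant matrix H = [[6, 6], [6, 10]].
det(H) = 24, tr(H) = 16.
det(H) > 0 and tr(H) > 0, so H is positive definite everywhere: convex.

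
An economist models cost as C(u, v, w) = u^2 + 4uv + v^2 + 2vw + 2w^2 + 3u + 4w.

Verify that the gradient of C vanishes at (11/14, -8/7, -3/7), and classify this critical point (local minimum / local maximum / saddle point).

∇C = (2u + 4v + 3, 4u + 2v + 2w, 2v + 4w + 4); substituting (11/14, -8/7, -3/7) gives ∇C = (0, 0, 0), so (11/14, -8/7, -3/7) is indeed a critical point.
The Hessian is constant: H = [[2, 4, 0], [4, 2, 2], [0, 2, 4]].
Leading principal minors: Δ₁ = 2, Δ₂ = -12, Δ₃ = -56.
The minors fit neither the all-positive nor the alternating-sign pattern, so H is indefinite: a saddle point.

saddle point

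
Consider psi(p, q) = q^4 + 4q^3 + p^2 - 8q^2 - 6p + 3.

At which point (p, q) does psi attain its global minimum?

psi(p,q) separates as A(p) + B(q) + 3, so its minimum is min A + min B + 3.
A'(p) = 2p - 6 vanishes at p ∈ {3}; B'(q) = 4q(q - 1)(q + 4) vanishes at q ∈ {-4, 0, 1}.
Local minima of A (where A''>0): A(3)=-9. Local minima of B: B(-4)=-128, B(1)=-3.
So the global minimum of psi is A(3) + B(-4) + 3 = -9 − 128 + 3 = -134, attained at (3, -4).

(3, -4)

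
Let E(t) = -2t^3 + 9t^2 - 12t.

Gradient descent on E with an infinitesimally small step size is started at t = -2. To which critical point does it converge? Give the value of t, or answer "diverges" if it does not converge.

E'(t) = -6(t - 2)(t - 1), so E'(-2) = -72.
Gradient descent moves in the -E' direction, i.e. t is increasing.
The nearest critical point in that direction is t = 1, where E'' = 6 > 0 (a local minimum). The iterate converges there.

1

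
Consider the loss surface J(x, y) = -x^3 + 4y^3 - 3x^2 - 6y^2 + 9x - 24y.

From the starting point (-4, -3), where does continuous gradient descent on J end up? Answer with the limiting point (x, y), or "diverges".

J is separable, so gradient descent decouples: x follows -∂J/∂x, y follows -∂J/∂y.
∂J/∂x = -3(x - 1)(x + 3); at x=-4 this is -15, so x increases.
∂J/∂y = 12(y - 2)(y + 1); at y=-3 this is 120, so y decreases.
The y-coordinate has no critical point in that direction and runs off to infinity.

diverges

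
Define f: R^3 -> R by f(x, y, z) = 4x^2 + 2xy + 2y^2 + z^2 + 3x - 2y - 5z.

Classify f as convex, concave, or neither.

convex

f is quadratic, so its Hessian is the constant matrix H = [[8, 2, 0], [2, 4, 0], [0, 0, 2]].
Leading principal minors: 8, 28, 56.
All positive ⇒ H ≻ 0 ⇒ convex.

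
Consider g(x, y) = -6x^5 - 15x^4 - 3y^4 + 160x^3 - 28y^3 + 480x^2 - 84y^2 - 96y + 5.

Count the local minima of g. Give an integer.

2

g separates as a function of x plus a function of y, so ∇g=0 decouples.
∂g/∂x = -30x(x - 4)(x + 2)(x + 4) = 0 at x ∈ {-4, -2, 0, 4}; ∂g/∂y = -12(y + 1)(y + 2)(y + 4) = 0 at y ∈ {-4, -2, -1}.
The Hessian is diagonal: diag(g_xx, g_yy). Second derivatives: g_xx(-4)=1920, g_xx(-2)=-720, g_xx(0)=960, g_xx(4)=-5760; g_yy(-4)=-72, g_yy(-2)=24, g_yy(-1)=-36.
Local minima occur where both diagonal entries positive: (-4, -2), (0, -2). Count: 2.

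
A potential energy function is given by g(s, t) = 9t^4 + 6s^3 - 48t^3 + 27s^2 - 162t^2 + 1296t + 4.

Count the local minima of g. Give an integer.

g separates as a function of s plus a function of t, so ∇g=0 decouples.
∂g/∂s = 18s(s + 3) = 0 at s ∈ {-3, 0}; ∂g/∂t = 36(t - 4)(t - 3)(t + 3) = 0 at t ∈ {-3, 3, 4}.
The Hessian is diagonal: diag(g_ss, g_tt). Second derivatives: g_ss(-3)=-54, g_ss(0)=54; g_tt(-3)=1512, g_tt(3)=-216, g_tt(4)=252.
Local minima occur where both diagonal entries positive: (0, -3), (0, 4). Count: 2.

2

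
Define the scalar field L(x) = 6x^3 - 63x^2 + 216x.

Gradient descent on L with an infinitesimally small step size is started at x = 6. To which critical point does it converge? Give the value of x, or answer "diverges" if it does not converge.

L'(x) = 18(x - 4)(x - 3), so L'(6) = 108.
Gradient descent moves in the -L' direction, i.e. x is decreasing.
The nearest critical point in that direction is x = 4, where L'' = 18 > 0 (a local minimum). The iterate converges there.

4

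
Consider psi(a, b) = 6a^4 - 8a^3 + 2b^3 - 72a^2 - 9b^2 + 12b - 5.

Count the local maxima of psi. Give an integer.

1

psi separates as a function of a plus a function of b, so ∇psi=0 decouples.
∂psi/∂a = 24a(a - 3)(a + 2) = 0 at a ∈ {-2, 0, 3}; ∂psi/∂b = 6(b - 2)(b - 1) = 0 at b ∈ {1, 2}.
The Hessian is diagonal: diag(psi_aa, psi_bb). Second derivatives: psi_aa(-2)=240, psi_aa(0)=-144, psi_aa(3)=360; psi_bb(1)=-6, psi_bb(2)=6.
Local maxima occur where both diagonal entries negative: (0, 1). Count: 1.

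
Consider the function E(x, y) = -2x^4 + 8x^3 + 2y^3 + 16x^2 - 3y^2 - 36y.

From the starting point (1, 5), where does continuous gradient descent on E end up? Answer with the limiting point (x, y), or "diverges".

(0, 3)

E is separable, so gradient descent decouples: x follows -∂E/∂x, y follows -∂E/∂y.
∂E/∂x = -8x(x - 4)(x + 1); at x=1 this is 48, so x decreases.
∂E/∂y = 6(y - 3)(y + 2); at y=5 this is 84, so y decreases.
x converges to its nearest critical value 0 (a local min of the x-part); y converges to 3. The iterate converges to (0, 3).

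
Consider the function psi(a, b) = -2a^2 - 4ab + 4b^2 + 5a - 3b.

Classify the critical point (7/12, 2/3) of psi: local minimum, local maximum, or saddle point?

The Hessian of psi is constant: H = [[-4, -4], [-4, 8]].
det(H) = (-4)·8 − (-4)² = -48.
Since det(H) < 0, H is indefinite and the critical point is a saddle point.

saddle point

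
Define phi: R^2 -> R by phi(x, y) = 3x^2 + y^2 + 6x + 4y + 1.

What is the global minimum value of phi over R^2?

phi(x,y) separates as P(x) + Q(y) + 1, so its minimum is min P + min Q + 1.
P'(x) = 6x + 6 vanishes at x ∈ {-1}; Q'(y) = 2y + 4 vanishes at y ∈ {-2}.
Local minima of P (where P''>0): P(-1)=-3. Local minima of Q: Q(-2)=-4.
So the global minimum of phi is P(-1) + Q(-2) + 1 = -3 − 4 + 1 = -6, attained at (-1, -2).

-6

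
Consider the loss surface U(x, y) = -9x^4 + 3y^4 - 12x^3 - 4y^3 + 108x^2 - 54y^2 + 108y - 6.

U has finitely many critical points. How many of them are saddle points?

5

U separates as a function of x plus a function of y, so ∇U=0 decouples.
∂U/∂x = -36x(x - 2)(x + 3) = 0 at x ∈ {-3, 0, 2}; ∂U/∂y = 12(y - 3)(y - 1)(y + 3) = 0 at y ∈ {-3, 1, 3}.
The Hessian is diagonal: diag(U_xx, U_yy). Second derivatives: U_xx(-3)=-540, U_xx(0)=216, U_xx(2)=-360; U_yy(-3)=288, U_yy(1)=-96, U_yy(3)=144.
Saddle points occur where the two diagonal entries have opposite signs: (-3, -3), (-3, 3), (0, 1), (2, -3), (2, 3). Count: 5.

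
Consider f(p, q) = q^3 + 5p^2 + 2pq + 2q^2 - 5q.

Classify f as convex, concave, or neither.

neither

The term q^3 is cubic, so the Hessian is not constant.
∂²f/∂q² = 6q + 4, which takes both signs as q varies (negative for sufficiently negative q). A diagonal entry of the Hessian changing sign means the Hessian is neither positive- nor negative-semidefinite on all of R^2.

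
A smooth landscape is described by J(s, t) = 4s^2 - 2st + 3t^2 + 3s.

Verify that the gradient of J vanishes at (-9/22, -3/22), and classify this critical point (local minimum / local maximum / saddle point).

local minimum

∇J = (8s - 2t + 3, -2s + 6t); substituting (-9/22, -3/22) gives ∇J = (0, 0), so (-9/22, -3/22) is indeed a critical point.
The Hessian of J is constant: H = [[8, -2], [-2, 6]].
det(H) = 8·6 − (-2)² = 44.
det(H) > 0 and tr(H) = 14 > 0, so H is positive definite and the point is a local minimum.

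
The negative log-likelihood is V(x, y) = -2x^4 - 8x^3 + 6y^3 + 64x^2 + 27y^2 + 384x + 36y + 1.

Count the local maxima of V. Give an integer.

V separates as a function of x plus a function of y, so ∇V=0 decouples.
∂V/∂x = -8(x - 4)(x + 3)(x + 4) = 0 at x ∈ {-4, -3, 4}; ∂V/∂y = 18(y + 1)(y + 2) = 0 at y ∈ {-2, -1}.
The Hessian is diagonal: diag(V_xx, V_yy). Second derivatives: V_xx(-4)=-64, V_xx(-3)=56, V_xx(4)=-448; V_yy(-2)=-18, V_yy(-1)=18.
Local maxima occur where both diagonal entries negative: (-4, -2), (4, -2). Count: 2.

2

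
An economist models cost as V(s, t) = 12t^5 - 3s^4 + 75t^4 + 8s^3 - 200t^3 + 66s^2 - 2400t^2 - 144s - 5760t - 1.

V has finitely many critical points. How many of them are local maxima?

4

V separates as a function of s plus a function of t, so ∇V=0 decouples.
∂V/∂s = -12(s - 4)(s - 1)(s + 3) = 0 at s ∈ {-3, 1, 4}; ∂V/∂t = 60(t - 4)(t + 2)(t + 3)(t + 4) = 0 at t ∈ {-4, -3, -2, 4}.
The Hessian is diagonal: diag(V_ss, V_tt). Second derivatives: V_ss(-3)=-336, V_ss(1)=144, V_ss(4)=-252; V_tt(-4)=-960, V_tt(-3)=420, V_tt(-2)=-720, V_tt(4)=20160.
Local maxima occur where both diagonal entries negative: (-3, -4), (-3, -2), (4, -4), (4, -2). Count: 4.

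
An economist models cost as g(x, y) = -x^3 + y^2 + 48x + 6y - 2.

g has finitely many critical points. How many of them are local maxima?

0

g separates as a function of x plus a function of y, so ∇g=0 decouples.
∂g/∂x = -3(x - 4)(x + 4) = 0 at x ∈ {-4, 4}; ∂g/∂y = 2(y + 3) = 0 at y ∈ {-3}.
The Hessian is diagonal: diag(g_xx, g_yy). Second derivatives: g_xx(-4)=24, g_xx(4)=-24; g_yy(-3)=2.
Local maxima occur where both diagonal entries negative: none. Count: 0.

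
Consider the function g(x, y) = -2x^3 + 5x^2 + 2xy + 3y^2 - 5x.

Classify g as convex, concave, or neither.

The term -2x^3 is cubic, so the Hessian is not constant.
∂²g/∂x² = -12x + 10, which takes both signs as x varies (negative for sufficiently large x). A diagonal entry of the Hessian changing sign means the Hessian is neither positive- nor negative-semidefinite on all of R^2.

neither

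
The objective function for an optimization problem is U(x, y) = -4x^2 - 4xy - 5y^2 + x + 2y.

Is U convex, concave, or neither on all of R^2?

concave

U is quadratic, so its Hessian is the constant matrix H = [[-8, -4], [-4, -10]].
det(H) = 64, tr(H) = -18.
det(H) > 0 and tr(H) < 0, so H is negative definite everywhere: concave.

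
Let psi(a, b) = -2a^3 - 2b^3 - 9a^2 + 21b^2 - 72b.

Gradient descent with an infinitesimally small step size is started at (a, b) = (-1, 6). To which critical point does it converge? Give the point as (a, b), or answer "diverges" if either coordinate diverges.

diverges

psi is separable, so gradient descent decouples: a follows -∂psi/∂a, b follows -∂psi/∂b.
∂psi/∂a = -6a(a + 3); at a=-1 this is 12, so a decreases.
∂psi/∂b = -6(b - 4)(b - 3); at b=6 this is -36, so b increases.
The b-coordinate has no critical point in that direction and runs off to infinity.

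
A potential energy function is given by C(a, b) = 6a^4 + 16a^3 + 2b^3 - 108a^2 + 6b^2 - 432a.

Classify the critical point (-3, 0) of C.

local minimum

The mixed partial ∂²C/∂a∂b is 0, so the Hessian at any point is diag(C_aa, C_bb) = diag(24(3a^2 + 4a - 9), 12(b + 1)).
At (-3, 0): H = diag(144, 12).
Both eigenvalues are positive, so H is positive definite: a local minimum.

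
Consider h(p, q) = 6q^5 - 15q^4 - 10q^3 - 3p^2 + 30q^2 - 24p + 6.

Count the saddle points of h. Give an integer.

h separates as a function of p plus a function of q, so ∇h=0 decouples.
∂h/∂p = -6(p + 4) = 0 at p ∈ {-4}; ∂h/∂q = 30q(q - 2)(q - 1)(q + 1) = 0 at q ∈ {-1, 0, 1, 2}.
The Hessian is diagonal: diag(h_pp, h_qq). Second derivatives: h_pp(-4)=-6; h_qq(-1)=-180, h_qq(0)=60, h_qq(1)=-60, h_qq(2)=180.
Saddle points occur where the two diagonal entries have opposite signs: (-4, 0), (-4, 2). Count: 2.

2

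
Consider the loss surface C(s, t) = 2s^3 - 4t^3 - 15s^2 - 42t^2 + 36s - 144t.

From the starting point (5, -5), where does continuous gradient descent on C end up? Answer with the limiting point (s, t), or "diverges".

(3, -4)

C is separable, so gradient descent decouples: s follows -∂C/∂s, t follows -∂C/∂t.
∂C/∂s = 6(s - 3)(s - 2); at s=5 this is 36, so s decreases.
∂C/∂t = -12(t + 3)(t + 4); at t=-5 this is -24, so t increases.
s converges to its nearest critical value 3 (a local min of the s-part); t converges to -4. The iterate converges to (3, -4).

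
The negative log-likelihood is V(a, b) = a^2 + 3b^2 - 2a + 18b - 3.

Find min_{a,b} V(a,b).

-31

V(a,b) separates as P(a) + Q(b) − 3, so its minimum is min P + min Q − 3.
P'(a) = 2a - 2 vanishes at a ∈ {1}; Q'(b) = 6b + 18 vanishes at b ∈ {-3}.
Local minima of P (where P''>0): P(1)=-1. Local minima of Q: Q(-3)=-27.
So the global minimum of V is P(1) + Q(-3) − 3 = -1 − 27 − 3 = -31, attained at (1, -3).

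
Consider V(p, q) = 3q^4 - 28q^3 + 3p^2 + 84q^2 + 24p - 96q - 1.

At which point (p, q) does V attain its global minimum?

V(p,q) separates as A(p) + B(q) − 1, so its minimum is min A + min B − 1.
A'(p) = 6p + 24 vanishes at p ∈ {-4}; B'(q) = 12(q - 4)(q - 2)(q - 1) vanishes at q ∈ {1, 2, 4}.
Local minima of A (where A''>0): A(-4)=-48. Local minima of B: B(1)=-37, B(4)=-64.
So the global minimum of V is A(-4) + B(4) − 1 = -48 − 64 − 1 = -113, attained at (-4, 4).

(-4, 4)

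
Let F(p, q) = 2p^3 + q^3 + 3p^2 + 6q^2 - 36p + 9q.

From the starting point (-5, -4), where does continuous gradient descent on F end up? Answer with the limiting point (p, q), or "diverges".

F is separable, so gradient descent decouples: p follows -∂F/∂p, q follows -∂F/∂q.
∂F/∂p = 6(p - 2)(p + 3); at p=-5 this is 84, so p decreases.
∂F/∂q = 3(q + 1)(q + 3); at q=-4 this is 9, so q decreases.
The p-coordinate has no critical point in that direction and runs off to infinity.

diverges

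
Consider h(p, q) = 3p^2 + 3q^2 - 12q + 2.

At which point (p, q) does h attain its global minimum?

(0, 2)

h(p,q) separates as A(p) + B(q) + 2, so its minimum is min A + min B + 2.
A'(p) = 6p vanishes at p ∈ {0}; B'(q) = 6q - 12 vanishes at q ∈ {2}.
Local minima of A (where A''>0): A(0)=0. Local minima of B: B(2)=-12.
So the global minimum of h is A(0) + B(2) + 2 = 0 − 12 + 2 = -10, attained at (0, 2).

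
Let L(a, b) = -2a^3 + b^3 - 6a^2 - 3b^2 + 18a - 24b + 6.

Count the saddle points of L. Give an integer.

L separates as a function of a plus a function of b, so ∇L=0 decouples.
∂L/∂a = -6(a - 1)(a + 3) = 0 at a ∈ {-3, 1}; ∂L/∂b = 3(b - 4)(b + 2) = 0 at b ∈ {-2, 4}.
The Hessian is diagonal: diag(L_aa, L_bb). Second derivatives: L_aa(-3)=24, L_aa(1)=-24; L_bb(-2)=-18, L_bb(4)=18.
Saddle points occur where the two diagonal entries have opposite signs: (-3, -2), (1, 4). Count: 2.

2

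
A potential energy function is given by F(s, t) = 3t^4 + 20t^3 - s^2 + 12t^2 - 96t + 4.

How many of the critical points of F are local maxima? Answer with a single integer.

F separates as a function of s plus a function of t, so ∇F=0 decouples.
∂F/∂s = -2s = 0 at s ∈ {0}; ∂F/∂t = 12(t - 1)(t + 2)(t + 4) = 0 at t ∈ {-4, -2, 1}.
The Hessian is diagonal: diag(F_ss, F_tt). Second derivatives: F_ss(0)=-2; F_tt(-4)=120, F_tt(-2)=-72, F_tt(1)=180.
Local maxima occur where both diagonal entries negative: (0, -2). Count: 1.

1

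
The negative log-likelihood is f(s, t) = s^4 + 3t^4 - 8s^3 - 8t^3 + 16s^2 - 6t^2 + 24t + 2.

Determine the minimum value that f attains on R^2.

f(s,t) separates as P(s) + Q(t) + 2, so its minimum is min P + min Q + 2.
P'(s) = 4s(s - 4)(s - 2) vanishes at s ∈ {0, 2, 4}; Q'(t) = 12(t - 2)(t - 1)(t + 1) vanishes at t ∈ {-1, 1, 2}.
Local minima of P (where P''>0): P(0)=0, P(4)=0. Local minima of Q: Q(-1)=-19, Q(2)=8.
So the global minimum of f is P(0) + Q(-1) + 2 = 0 − 19 + 2 = -17, attained at (0, -1).

-17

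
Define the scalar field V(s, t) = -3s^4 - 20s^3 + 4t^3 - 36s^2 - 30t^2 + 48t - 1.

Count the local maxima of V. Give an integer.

V separates as a function of s plus a function of t, so ∇V=0 decouples.
∂V/∂s = -12s(s + 2)(s + 3) = 0 at s ∈ {-3, -2, 0}; ∂V/∂t = 12(t - 4)(t - 1) = 0 at t ∈ {1, 4}.
The Hessian is diagonal: diag(V_ss, V_tt). Second derivatives: V_ss(-3)=-36, V_ss(-2)=24, V_ss(0)=-72; V_tt(1)=-36, V_tt(4)=36.
Local maxima occur where both diagonal entries negative: (-3, 1), (0, 1). Count: 2.

2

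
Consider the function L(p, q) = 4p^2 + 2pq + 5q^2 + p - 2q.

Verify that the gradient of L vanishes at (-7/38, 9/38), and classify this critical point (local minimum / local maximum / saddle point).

local minimum

∇L = (8p + 2q + 1, 2p + 10q - 2); substituting (-7/38, 9/38) gives ∇L = (0, 0), so (-7/38, 9/38) is indeed a critical point.
The Hessian of L is constant: H = [[8, 2], [2, 10]].
det(H) = 8·10 − 2² = 76.
det(H) > 0 and tr(H) = 18 > 0, so H is positive definite and the point is a local minimum.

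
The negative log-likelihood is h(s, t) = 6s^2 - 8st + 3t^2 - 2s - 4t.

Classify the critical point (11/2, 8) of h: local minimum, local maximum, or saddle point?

The Hessian of h is constant: H = [[12, -8], [-8, 6]].
det(H) = 12·6 − (-8)² = 8.
det(H) > 0 and tr(H) = 18 > 0, so H is positive definite and the point is a local minimum.

local minimum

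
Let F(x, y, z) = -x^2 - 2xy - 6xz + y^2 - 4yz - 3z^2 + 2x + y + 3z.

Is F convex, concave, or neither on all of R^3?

neither

F is quadratic, so its Hessian is the constant matrix H = [[-2, -2, -6], [-2, 2, -4], [-6, -4, -6]].
Leading principal minors: -2, -8, -88.
Neither pattern holds ⇒ H is indefinite ⇒ neither convex nor concave.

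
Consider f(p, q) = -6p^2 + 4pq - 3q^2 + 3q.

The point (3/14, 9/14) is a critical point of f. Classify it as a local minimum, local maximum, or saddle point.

The Hessian of f is constant: H = [[-12, 4], [4, -6]].
det(H) = (-12)·(-6) − 4² = 56.
det(H) > 0 and tr(H) = -18 < 0, so H is negative definite and the point is a local maximum.

local maximum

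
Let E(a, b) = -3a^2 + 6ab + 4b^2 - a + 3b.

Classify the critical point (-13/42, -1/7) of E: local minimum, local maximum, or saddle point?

The Hessian of E is constant: H = [[-6, 6], [6, 8]].
det(H) = (-6)·8 − 6² = -84.
Since det(H) < 0, H is indefinite and the critical point is a saddle point.

saddle point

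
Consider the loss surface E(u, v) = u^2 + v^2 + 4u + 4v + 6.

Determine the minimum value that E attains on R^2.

E(u,v) separates as P(u) + Q(v) + 6, so its minimum is min P + min Q + 6.
P'(u) = 2u + 4 vanishes at u ∈ {-2}; Q'(v) = 2v + 4 vanishes at v ∈ {-2}.
Local minima of P (where P''>0): P(-2)=-4. Local minima of Q: Q(-2)=-4.
So the global minimum of E is P(-2) + Q(-2) + 6 = -4 − 4 + 6 = -2, attained at (-2, -2).

-2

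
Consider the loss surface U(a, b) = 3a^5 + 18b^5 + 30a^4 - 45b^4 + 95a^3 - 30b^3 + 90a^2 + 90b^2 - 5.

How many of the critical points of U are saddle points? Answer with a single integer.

8

U separates as a function of a plus a function of b, so ∇U=0 decouples.
∂U/∂a = 15a(a + 1)(a + 3)(a + 4) = 0 at a ∈ {-4, -3, -1, 0}; ∂U/∂b = 90b(b - 2)(b - 1)(b + 1) = 0 at b ∈ {-1, 0, 1, 2}.
The Hessian is diagonal: diag(U_aa, U_bb). Second derivatives: U_aa(-4)=-180, U_aa(-3)=90, U_aa(-1)=-90, U_aa(0)=180; U_bb(-1)=-540, U_bb(0)=180, U_bb(1)=-180, U_bb(2)=540.
Saddle points occur where the two diagonal entries have opposite signs: (-4, 0), (-4, 2), (-3, -1), (-3, 1), (-1, 0), (-1, 2), (0, -1), (0, 1). Count: 8.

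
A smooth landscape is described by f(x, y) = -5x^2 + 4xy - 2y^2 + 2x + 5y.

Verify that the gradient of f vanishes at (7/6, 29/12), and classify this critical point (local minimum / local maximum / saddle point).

∇f = (-10x + 4y + 2, 4x - 4y + 5); substituting (7/6, 29/12) gives ∇f = (0, 0), so (7/6, 29/12) is indeed a critical point.
The Hessian of f is constant: H = [[-10, 4], [4, -4]].
det(H) = (-10)·(-4) − 4² = 24.
det(H) > 0 and tr(H) = -14 < 0, so H is negative definite and the point is a local maximum.

local maximum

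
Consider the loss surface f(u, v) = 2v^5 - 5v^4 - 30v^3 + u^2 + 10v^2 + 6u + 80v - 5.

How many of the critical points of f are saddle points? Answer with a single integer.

f separates as a function of u plus a function of v, so ∇f=0 decouples.
∂f/∂u = 2(u + 3) = 0 at u ∈ {-3}; ∂f/∂v = 10(v - 4)(v - 1)(v + 1)(v + 2) = 0 at v ∈ {-2, -1, 1, 4}.
The Hessian is diagonal: diag(f_uu, f_vv). Second derivatives: f_uu(-3)=2; f_vv(-2)=-180, f_vv(-1)=100, f_vv(1)=-180, f_vv(4)=900.
Saddle points occur where the two diagonal entries have opposite signs: (-3, -2), (-3, 1). Count: 2.

2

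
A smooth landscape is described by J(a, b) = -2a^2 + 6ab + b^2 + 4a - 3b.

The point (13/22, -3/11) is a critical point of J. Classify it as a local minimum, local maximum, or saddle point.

The Hessian of J is constant: H = [[-4, 6], [6, 2]].
det(H) = (-4)·2 − 6² = -44.
Since det(H) < 0, H is indefinite and the critical point is a saddle point.

saddle point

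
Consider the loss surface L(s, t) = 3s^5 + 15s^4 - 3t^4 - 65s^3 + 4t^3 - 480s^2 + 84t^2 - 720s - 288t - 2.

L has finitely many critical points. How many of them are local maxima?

4

L separates as a function of s plus a function of t, so ∇L=0 decouples.
∂L/∂s = 15(s - 4)(s + 1)(s + 3)(s + 4) = 0 at s ∈ {-4, -3, -1, 4}; ∂L/∂t = -12(t - 3)(t - 2)(t + 4) = 0 at t ∈ {-4, 2, 3}.
The Hessian is diagonal: diag(L_ss, L_tt). Second derivatives: L_ss(-4)=-360, L_ss(-3)=210, L_ss(-1)=-450, L_ss(4)=4200; L_tt(-4)=-504, L_tt(2)=72, L_tt(3)=-84.
Local maxima occur where both diagonal entries negative: (-4, -4), (-4, 3), (-1, -4), (-1, 3). Count: 4.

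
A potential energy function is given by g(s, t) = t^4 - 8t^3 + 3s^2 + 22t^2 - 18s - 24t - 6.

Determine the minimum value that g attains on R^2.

g(s,t) separates as P(s) + Q(t) − 6, so its minimum is min P + min Q − 6.
P'(s) = 6s - 18 vanishes at s ∈ {3}; Q'(t) = 4(t - 3)(t - 2)(t - 1) vanishes at t ∈ {1, 2, 3}.
Local minima of P (where P''>0): P(3)=-27. Local minima of Q: Q(1)=-9, Q(3)=-9.
So the global minimum of g is P(3) + Q(1) − 6 = -27 − 9 − 6 = -42, attained at (3, 1).

-42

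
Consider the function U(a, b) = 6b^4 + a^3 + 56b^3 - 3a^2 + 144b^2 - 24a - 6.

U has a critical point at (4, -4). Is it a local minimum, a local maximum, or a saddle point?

local minimum

The mixed partial ∂²U/∂a∂b is 0, so the Hessian at any point is diag(U_aa, U_bb) = diag(6(a - 1), 24(3b^2 + 14b + 12)).
At (4, -4): H = diag(18, 96).
Both eigenvalues are positive, so H is positive definite: a local minimum.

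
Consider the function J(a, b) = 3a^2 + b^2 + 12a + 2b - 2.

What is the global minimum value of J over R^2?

J(a,b) separates as P(a) + Q(b) − 2, so its minimum is min P + min Q − 2.
P'(a) = 6a + 12 vanishes at a ∈ {-2}; Q'(b) = 2b + 2 vanishes at b ∈ {-1}.
Local minima of P (where P''>0): P(-2)=-12. Local minima of Q: Q(-1)=-1.
So the global minimum of J is P(-2) + Q(-1) − 2 = -12 − 1 − 2 = -15, attained at (-2, -1).

-15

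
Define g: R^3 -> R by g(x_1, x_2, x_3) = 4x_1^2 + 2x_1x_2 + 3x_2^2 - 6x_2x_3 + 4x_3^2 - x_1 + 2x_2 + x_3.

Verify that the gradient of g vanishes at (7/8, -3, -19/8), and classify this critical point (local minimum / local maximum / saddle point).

local minimum

∇g = (8x_1 + 2x_2 - 1, 2x_1 + 6x_2 - 6x_3 + 2, -6x_2 + 8x_3 + 1); substituting (7/8, -3, -19/8) gives ∇g = (0, 0, 0), so (7/8, -3, -19/8) is indeed a critical point.
The Hessian is constant: H = [[8, 2, 0], [2, 6, -6], [0, -6, 8]].
Leading principal minors: Δ₁ = 8, Δ₂ = 44, Δ₃ = 64.
All leading minors are positive, so H is positive definite: a local minimum.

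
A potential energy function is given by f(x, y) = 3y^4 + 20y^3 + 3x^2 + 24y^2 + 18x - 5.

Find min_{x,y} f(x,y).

f(x,y) separates as P(x) + Q(y) − 5, so its minimum is min P + min Q − 5.
P'(x) = 6x + 18 vanishes at x ∈ {-3}; Q'(y) = 12y(y + 1)(y + 4) vanishes at y ∈ {-4, -1, 0}.
Local minima of P (where P''>0): P(-3)=-27. Local minima of Q: Q(-4)=-128, Q(0)=0.
So the global minimum of f is P(-3) + Q(-4) − 5 = -27 − 128 − 5 = -160, attained at (-3, -4).

-160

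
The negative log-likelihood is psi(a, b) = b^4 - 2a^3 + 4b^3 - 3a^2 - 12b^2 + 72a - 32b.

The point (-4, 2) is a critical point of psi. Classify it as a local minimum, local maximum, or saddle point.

The mixed partial ∂²psi/∂a∂b is 0, so the Hessian at any point is diag(psi_aa, psi_bb) = diag(-6(2a + 1), 12(b^2 + 2b - 2)).
At (-4, 2): H = diag(42, 72).
Both eigenvalues are positive, so H is positive definite: a local minimum.

local minimum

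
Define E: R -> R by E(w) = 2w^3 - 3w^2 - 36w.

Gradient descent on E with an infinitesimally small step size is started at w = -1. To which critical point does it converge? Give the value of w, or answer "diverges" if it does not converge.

E'(w) = 6(w - 3)(w + 2), so E'(-1) = -24.
Gradient descent moves in the -E' direction, i.e. w is increasing.
The nearest critical point in that direction is w = 3, where E'' = 30 > 0 (a local minimum). The iterate converges there.

3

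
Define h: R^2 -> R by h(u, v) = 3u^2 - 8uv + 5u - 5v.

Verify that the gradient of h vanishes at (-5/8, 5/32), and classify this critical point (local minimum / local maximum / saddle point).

saddle point

∇h = (6u - 8v + 5, -8u - 5); substituting (-5/8, 5/32) gives ∇h = (0, 0), so (-5/8, 5/32) is indeed a critical point.
The Hessian of h is constant: H = [[6, -8], [-8, 0]].
det(H) = 6·0 − (-8)² = -64.
Since det(H) < 0, H is indefinite and the critical point is a saddle point.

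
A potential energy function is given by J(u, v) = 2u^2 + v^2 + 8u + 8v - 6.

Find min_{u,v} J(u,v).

-30

J(u,v) separates as P(u) + Q(v) − 6, so its minimum is min P + min Q − 6.
P'(u) = 4u + 8 vanishes at u ∈ {-2}; Q'(v) = 2v + 8 vanishes at v ∈ {-4}.
Local minima of P (where P''>0): P(-2)=-8. Local minima of Q: Q(-4)=-16.
So the global minimum of J is P(-2) + Q(-4) − 6 = -8 − 16 − 6 = -30, attained at (-2, -4).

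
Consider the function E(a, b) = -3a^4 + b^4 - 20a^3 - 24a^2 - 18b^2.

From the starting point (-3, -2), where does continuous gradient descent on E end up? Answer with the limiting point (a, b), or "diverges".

E is separable, so gradient descent decouples: a follows -∂E/∂a, b follows -∂E/∂b.
∂E/∂a = -12a(a + 1)(a + 4); at a=-3 this is -72, so a increases.
∂E/∂b = 4b(b - 3)(b + 3); at b=-2 this is 40, so b decreases.
a converges to its nearest critical value -1 (a local min of the a-part); b converges to -3. The iterate converges to (-1, -3).

(-1, -3)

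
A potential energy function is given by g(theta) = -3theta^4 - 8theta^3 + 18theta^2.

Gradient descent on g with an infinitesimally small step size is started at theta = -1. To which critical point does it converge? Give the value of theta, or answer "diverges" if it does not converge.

0

g'(theta) = -12theta(theta - 1)(theta + 3), so g'(-1) = -48.
Gradient descent moves in the -g' direction, i.e. theta is increasing.
The nearest critical point in that direction is theta = 0, where g'' = 36 > 0 (a local minimum). The iterate converges there.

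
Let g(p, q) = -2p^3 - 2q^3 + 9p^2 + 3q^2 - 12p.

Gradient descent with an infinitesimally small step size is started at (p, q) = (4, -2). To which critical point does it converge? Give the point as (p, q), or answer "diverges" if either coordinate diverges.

diverges

g is separable, so gradient descent decouples: p follows -∂g/∂p, q follows -∂g/∂q.
∂g/∂p = -6(p - 2)(p - 1); at p=4 this is -36, so p increases.
∂g/∂q = -6q(q - 1); at q=-2 this is -36, so q increases.
The p-coordinate has no critical point in that direction and runs off to infinity.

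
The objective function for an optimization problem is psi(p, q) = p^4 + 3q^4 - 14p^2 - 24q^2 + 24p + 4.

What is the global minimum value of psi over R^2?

psi(p,q) separates as A(p) + B(q) + 4, so its minimum is min A + min B + 4.
A'(p) = 4(p - 2)(p - 1)(p + 3) vanishes at p ∈ {-3, 1, 2}; B'(q) = 12q(q - 2)(q + 2) vanishes at q ∈ {-2, 0, 2}.
Local minima of A (where A''>0): A(-3)=-117, A(2)=8. Local minima of B: B(-2)=-48, B(2)=-48.
So the global minimum of psi is A(-3) + B(-2) + 4 = -117 − 48 + 4 = -161, attained at (-3, -2).

-161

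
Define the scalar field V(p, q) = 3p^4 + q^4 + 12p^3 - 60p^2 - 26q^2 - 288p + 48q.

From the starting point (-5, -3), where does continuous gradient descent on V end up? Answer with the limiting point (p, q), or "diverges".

V is separable, so gradient descent decouples: p follows -∂V/∂p, q follows -∂V/∂q.
∂V/∂p = 12(p - 3)(p + 2)(p + 4); at p=-5 this is -288, so p increases.
∂V/∂q = 4(q - 3)(q - 1)(q + 4); at q=-3 this is 96, so q decreases.
p converges to its nearest critical value -4 (a local min of the p-part); q converges to -4. The iterate converges to (-4, -4).

(-4, -4)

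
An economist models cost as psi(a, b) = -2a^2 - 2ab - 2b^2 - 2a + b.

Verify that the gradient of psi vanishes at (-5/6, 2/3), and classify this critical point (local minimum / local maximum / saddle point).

local maximum

∇psi = (-4a - 2b - 2, -2a - 4b + 1); substituting (-5/6, 2/3) gives ∇psi = (0, 0), so (-5/6, 2/3) is indeed a critical point.
The Hessian of psi is constant: H = [[-4, -2], [-2, -4]].
det(H) = (-4)·(-4) − (-2)² = 12.
det(H) > 0 and tr(H) = -8 < 0, so H is negative definite and the point is a local maximum.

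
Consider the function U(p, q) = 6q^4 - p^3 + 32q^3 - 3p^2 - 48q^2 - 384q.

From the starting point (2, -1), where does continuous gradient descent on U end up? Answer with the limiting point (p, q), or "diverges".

diverges

U is separable, so gradient descent decouples: p follows -∂U/∂p, q follows -∂U/∂q.
∂U/∂p = -3p(p + 2); at p=2 this is -24, so p increases.
∂U/∂q = 24(q - 2)(q + 2)(q + 4); at q=-1 this is -216, so q increases.
The p-coordinate has no critical point in that direction and runs off to infinity.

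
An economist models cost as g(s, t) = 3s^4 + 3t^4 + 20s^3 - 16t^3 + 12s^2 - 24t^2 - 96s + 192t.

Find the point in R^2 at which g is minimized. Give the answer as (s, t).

(1, -2)

g(s,t) separates as P(s) + Q(t), so its minimum is min P + min Q.
P'(s) = 12(s - 1)(s + 2)(s + 4) vanishes at s ∈ {-4, -2, 1}; Q'(t) = 12(t - 4)(t - 2)(t + 2) vanishes at t ∈ {-2, 2, 4}.
Local minima of P (where P''>0): P(-4)=64, P(1)=-61. Local minima of Q: Q(-2)=-304, Q(4)=128.
So the global minimum of g is P(1) + Q(-2) = -61 − 304 = -365, attained at (1, -2).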